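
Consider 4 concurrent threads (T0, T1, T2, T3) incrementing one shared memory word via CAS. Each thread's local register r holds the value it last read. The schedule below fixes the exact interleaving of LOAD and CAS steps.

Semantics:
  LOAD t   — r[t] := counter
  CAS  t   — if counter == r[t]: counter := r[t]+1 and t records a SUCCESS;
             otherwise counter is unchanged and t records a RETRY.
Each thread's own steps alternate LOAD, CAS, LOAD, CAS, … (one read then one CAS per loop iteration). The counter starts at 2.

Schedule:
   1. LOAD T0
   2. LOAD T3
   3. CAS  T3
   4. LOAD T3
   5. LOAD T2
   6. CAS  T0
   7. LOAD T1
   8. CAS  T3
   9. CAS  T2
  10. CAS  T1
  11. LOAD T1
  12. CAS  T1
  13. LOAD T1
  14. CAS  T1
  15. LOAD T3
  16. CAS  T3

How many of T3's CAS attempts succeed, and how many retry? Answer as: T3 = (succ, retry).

#1 T0 reads 2
#2 T3 reads 2
#3 T3 CAS(2→3) writes; counter now 3
#4 T3 reads 3
#5 T2 reads 3
#6 T0 CAS(2→3) fails; counter now 3
#7 T1 reads 3
#8 T3 CAS(3→4) writes; counter now 4
#9 T2 CAS(3→4) fails; counter now 4
#10 T1 CAS(3→4) fails; counter now 4
#11 T1 reads 4
#12 T1 CAS(4→5) writes; counter now 5
#13 T1 reads 5
#14 T1 CAS(5→6) writes; counter now 6
#15 T3 reads 6
#16 T3 CAS(6→7) writes; counter now 7

T3 = (3, 0)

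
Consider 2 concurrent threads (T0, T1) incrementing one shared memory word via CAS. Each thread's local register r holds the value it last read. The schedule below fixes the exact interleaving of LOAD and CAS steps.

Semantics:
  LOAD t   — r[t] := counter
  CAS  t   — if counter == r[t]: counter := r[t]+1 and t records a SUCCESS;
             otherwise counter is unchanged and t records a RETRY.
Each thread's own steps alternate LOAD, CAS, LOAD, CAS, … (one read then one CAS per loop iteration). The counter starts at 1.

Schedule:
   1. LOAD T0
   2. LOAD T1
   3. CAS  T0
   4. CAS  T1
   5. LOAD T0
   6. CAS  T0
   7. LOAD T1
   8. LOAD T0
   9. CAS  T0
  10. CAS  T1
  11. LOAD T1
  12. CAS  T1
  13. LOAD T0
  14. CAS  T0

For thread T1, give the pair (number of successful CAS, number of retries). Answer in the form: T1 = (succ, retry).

T1 = (1, 2)

T0 LOAD — after: cnt=1, r=1 — load
T1 LOAD — after: cnt=1, r=1 — load
T0 CAS — after: cnt=2, r=1 — ok
T1 CAS — after: cnt=2, r=1 — retry
T0 LOAD — after: cnt=2, r=2 — load
T0 CAS — after: cnt=3, r=2 — ok
T1 LOAD — after: cnt=3, r=3 — load
T0 LOAD — after: cnt=3, r=3 — load
T0 CAS — after: cnt=4, r=3 — ok
T1 CAS — after: cnt=4, r=3 — retry
T1 LOAD — after: cnt=4, r=4 — load
T1 CAS — after: cnt=5, r=4 — ok
T0 LOAD — after: cnt=5, r=5 — load
T0 CAS — after: cnt=6, r=5 — ok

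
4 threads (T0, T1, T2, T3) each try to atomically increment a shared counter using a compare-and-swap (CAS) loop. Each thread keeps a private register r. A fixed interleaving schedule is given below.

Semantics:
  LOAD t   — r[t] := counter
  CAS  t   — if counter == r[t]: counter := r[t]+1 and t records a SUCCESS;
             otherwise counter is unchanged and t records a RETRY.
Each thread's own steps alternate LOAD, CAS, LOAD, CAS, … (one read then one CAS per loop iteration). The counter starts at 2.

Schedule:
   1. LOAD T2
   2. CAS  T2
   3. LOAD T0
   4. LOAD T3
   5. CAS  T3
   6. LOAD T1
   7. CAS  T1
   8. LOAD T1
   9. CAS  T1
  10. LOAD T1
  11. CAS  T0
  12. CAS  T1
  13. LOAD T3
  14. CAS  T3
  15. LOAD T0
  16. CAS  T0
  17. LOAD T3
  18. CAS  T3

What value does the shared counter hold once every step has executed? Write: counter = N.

   1) LOAD T2:  M=2  r_T2=2
   2) CAS  T2:  M=3  r_T2=2 ✓
   3) LOAD T0:  M=3  r_T0=3
   4) LOAD T3:  M=3  r_T3=3
   5) CAS  T3:  M=4  r_T3=3 ✓
   6) LOAD T1:  M=4  r_T1=4
   7) CAS  T1:  M=5  r_T1=4 ✓
   8) LOAD T1:  M=5  r_T1=5
   9) CAS  T1:  M=6  r_T1=5 ✓
  10) LOAD T1:  M=6  r_T1=6
  11) CAS  T0:  M=6  r_T0=3 ✗
  12) CAS  T1:  M=7  r_T1=6 ✓
  13) LOAD T3:  M=7  r_T3=7
  14) CAS  T3:  M=8  r_T3=7 ✓
  15) LOAD T0:  M=8  r_T0=8
  16) CAS  T0:  M=9  r_T0=8 ✓
  17) LOAD T3:  M=9  r_T3=9
  18) CAS  T3:  M=10  r_T3=9 ✓

counter = 10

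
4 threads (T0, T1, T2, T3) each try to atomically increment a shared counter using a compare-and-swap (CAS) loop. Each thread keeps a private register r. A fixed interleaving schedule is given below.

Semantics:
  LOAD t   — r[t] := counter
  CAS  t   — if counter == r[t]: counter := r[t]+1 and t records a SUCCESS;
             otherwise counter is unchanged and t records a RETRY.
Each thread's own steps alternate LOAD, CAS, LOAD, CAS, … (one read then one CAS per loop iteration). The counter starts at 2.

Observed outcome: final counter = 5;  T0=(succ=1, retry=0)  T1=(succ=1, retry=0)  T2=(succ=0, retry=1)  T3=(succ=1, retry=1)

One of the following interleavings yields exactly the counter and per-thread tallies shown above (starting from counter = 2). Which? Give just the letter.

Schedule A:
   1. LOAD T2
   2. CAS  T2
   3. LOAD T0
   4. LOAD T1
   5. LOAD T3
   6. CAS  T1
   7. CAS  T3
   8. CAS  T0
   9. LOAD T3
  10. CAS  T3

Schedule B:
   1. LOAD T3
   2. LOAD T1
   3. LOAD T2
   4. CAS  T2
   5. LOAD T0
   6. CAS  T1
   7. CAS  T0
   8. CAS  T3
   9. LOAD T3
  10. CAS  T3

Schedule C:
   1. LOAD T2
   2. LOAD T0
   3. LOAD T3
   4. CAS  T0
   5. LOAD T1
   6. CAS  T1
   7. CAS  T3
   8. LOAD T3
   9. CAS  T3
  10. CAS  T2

C

Simulating candidate C:
   1) LOAD T2:  M=2  r_T2=2
   2) LOAD T0:  M=2  r_T0=2
   3) LOAD T3:  M=2  r_T3=2
   4) CAS  T0:  M=3  r_T0=2 ✓
   5) LOAD T1:  M=3  r_T1=3
   6) CAS  T1:  M=4  r_T1=3 ✓
   7) CAS  T3:  M=4  r_T3=2 ✗
   8) LOAD T3:  M=4  r_T3=4
   9) CAS  T3:  M=5  r_T3=4 ✓
  10) CAS  T2:  M=5  r_T2=2 ✗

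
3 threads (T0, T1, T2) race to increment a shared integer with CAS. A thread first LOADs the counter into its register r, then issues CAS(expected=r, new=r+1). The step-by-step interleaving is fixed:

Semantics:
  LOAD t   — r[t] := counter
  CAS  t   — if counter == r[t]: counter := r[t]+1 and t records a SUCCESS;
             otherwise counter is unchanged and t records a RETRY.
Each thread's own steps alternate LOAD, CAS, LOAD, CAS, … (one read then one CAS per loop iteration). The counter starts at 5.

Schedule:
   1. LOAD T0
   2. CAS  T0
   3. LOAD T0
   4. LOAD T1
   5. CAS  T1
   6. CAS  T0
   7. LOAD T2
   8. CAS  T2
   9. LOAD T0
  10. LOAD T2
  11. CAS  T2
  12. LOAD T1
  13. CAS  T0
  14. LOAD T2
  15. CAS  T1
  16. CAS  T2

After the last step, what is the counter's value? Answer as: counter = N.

   1) LOAD T0:  M=5  r_T0=5
   2) CAS  T0:  M=6  r_T0=5 ✓
   3) LOAD T0:  M=6  r_T0=6
   4) LOAD T1:  M=6  r_T1=6
   5) CAS  T1:  M=7  r_T1=6 ✓
   6) CAS  T0:  M=7  r_T0=6 ✗
   7) LOAD T2:  M=7  r_T2=7
   8) CAS  T2:  M=8  r_T2=7 ✓
   9) LOAD T0:  M=8  r_T0=8
  10) LOAD T2:  M=8  r_T2=8
  11) CAS  T2:  M=9  r_T2=8 ✓
  12) LOAD T1:  M=9  r_T1=9
  13) CAS  T0:  M=9  r_T0=8 ✗
  14) LOAD T2:  M=9  r_T2=9
  15) CAS  T1:  M=10  r_T1=9 ✓
  16) CAS  T2:  M=10  r_T2=9 ✗

counter = 10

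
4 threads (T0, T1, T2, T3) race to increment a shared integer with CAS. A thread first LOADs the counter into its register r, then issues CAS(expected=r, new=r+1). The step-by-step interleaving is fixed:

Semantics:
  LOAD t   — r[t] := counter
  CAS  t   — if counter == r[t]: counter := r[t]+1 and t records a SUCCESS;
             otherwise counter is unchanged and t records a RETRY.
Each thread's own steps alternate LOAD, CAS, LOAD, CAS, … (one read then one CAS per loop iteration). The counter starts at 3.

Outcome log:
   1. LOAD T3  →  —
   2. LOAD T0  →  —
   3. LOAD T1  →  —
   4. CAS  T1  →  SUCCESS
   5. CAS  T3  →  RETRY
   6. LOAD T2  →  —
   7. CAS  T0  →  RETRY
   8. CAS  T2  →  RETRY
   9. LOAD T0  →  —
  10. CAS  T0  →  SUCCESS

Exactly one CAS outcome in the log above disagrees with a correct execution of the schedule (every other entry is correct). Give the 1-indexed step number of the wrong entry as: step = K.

step = 8

Re-executing:
#1 T3 reads 3
#2 T0 reads 3
#3 T1 reads 3
#4 T1 CAS(3→4) writes; counter now 4
#5 T3 CAS(3→4) fails; counter now 4
#6 T2 reads 4
#7 T0 CAS(3→4) fails; counter now 4
#8 T2 CAS(4→5) writes; counter now 5
#9 T0 reads 5
#10 T0 CAS(5→6) writes; counter now 6
Log disagrees first at step 8.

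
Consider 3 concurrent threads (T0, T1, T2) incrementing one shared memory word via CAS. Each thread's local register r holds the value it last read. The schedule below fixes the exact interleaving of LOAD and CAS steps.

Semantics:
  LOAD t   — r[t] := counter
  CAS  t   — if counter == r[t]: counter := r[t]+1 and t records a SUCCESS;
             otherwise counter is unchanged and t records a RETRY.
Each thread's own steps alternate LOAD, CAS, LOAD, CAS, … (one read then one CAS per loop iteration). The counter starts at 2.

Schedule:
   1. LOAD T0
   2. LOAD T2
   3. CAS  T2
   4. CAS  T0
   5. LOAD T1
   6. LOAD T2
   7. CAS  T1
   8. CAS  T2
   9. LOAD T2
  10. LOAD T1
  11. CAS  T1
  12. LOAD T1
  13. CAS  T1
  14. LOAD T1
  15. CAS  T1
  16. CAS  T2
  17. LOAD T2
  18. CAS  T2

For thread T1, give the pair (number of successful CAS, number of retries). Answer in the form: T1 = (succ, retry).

1. LOAD T0 → mem=2 r[T0]=2 [LOAD]
2. LOAD T2 → mem=2 r[T2]=2 [LOAD]
3. CAS T2 → mem=3 r[T2]=2 [OK]
4. CAS T0 → mem=3 r[T0]=2 [RETRY]
5. LOAD T1 → mem=3 r[T1]=3 [LOAD]
6. LOAD T2 → mem=3 r[T2]=3 [LOAD]
7. CAS T1 → mem=4 r[T1]=3 [OK]
8. CAS T2 → mem=4 r[T2]=3 [RETRY]
9. LOAD T2 → mem=4 r[T2]=4 [LOAD]
10. LOAD T1 → mem=4 r[T1]=4 [LOAD]
11. CAS T1 → mem=5 r[T1]=4 [OK]
12. LOAD T1 → mem=5 r[T1]=5 [LOAD]
13. CAS T1 → mem=6 r[T1]=5 [OK]
14. LOAD T1 → mem=6 r[T1]=6 [LOAD]
15. CAS T1 → mem=7 r[T1]=6 [OK]
16. CAS T2 → mem=7 r[T2]=4 [RETRY]
17. LOAD T2 → mem=7 r[T2]=7 [LOAD]
18. CAS T2 → mem=8 r[T2]=7 [OK]

T1 = (4, 0)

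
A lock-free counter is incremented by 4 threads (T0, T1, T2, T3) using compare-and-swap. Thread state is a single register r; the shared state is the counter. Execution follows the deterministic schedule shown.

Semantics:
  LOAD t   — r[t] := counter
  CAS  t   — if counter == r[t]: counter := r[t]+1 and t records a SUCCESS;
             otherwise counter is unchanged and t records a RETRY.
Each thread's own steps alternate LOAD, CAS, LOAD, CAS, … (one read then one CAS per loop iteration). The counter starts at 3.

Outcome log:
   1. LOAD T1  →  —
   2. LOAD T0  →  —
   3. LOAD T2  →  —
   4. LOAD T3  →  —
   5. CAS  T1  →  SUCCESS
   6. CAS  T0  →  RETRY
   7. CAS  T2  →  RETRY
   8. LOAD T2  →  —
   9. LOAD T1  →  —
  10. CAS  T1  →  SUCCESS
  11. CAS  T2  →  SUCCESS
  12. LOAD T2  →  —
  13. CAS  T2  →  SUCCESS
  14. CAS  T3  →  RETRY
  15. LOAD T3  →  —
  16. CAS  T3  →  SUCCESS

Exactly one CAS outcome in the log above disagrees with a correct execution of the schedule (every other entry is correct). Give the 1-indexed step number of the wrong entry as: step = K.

step = 11

Re-executing:
[1] T1.load  rd  (counter 3, T1.r 3)
[2] T0.load  rd  (counter 3, T0.r 3)
[3] T2.load  rd  (counter 3, T2.r 3)
[4] T3.load  rd  (counter 3, T3.r 3)
[5] T1.cas  hit  (counter 4, T1.r 3)
[6] T0.cas  miss  (counter 4, T0.r 3)
[7] T2.cas  miss  (counter 4, T2.r 3)
[8] T2.load  rd  (counter 4, T2.r 4)
[9] T1.load  rd  (counter 4, T1.r 4)
[10] T1.cas  hit  (counter 5, T1.r 4)
[11] T2.cas  miss  (counter 5, T2.r 4)
[12] T2.load  rd  (counter 5, T2.r 5)
[13] T2.cas  hit  (counter 6, T2.r 5)
[14] T3.cas  miss  (counter 6, T3.r 3)
[15] T3.load  rd  (counter 6, T3.r 6)
[16] T3.cas  hit  (counter 7, T3.r 6)
Flip is step 11.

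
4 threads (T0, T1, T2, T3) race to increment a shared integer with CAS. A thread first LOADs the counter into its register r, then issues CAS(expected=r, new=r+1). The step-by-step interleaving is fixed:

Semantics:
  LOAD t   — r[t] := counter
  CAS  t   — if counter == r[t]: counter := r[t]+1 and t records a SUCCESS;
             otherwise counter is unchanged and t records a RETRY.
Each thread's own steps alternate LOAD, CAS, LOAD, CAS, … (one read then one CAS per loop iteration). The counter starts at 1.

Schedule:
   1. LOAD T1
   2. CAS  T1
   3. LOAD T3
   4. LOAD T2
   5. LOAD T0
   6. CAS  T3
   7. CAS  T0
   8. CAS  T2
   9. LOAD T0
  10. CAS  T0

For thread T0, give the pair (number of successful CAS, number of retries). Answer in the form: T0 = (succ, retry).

#1 T1 reads 1
#2 T1 CAS(1→2) writes; counter now 2
#3 T3 reads 2
#4 T2 reads 2
#5 T0 reads 2
#6 T3 CAS(2→3) writes; counter now 3
#7 T0 CAS(2→3) fails; counter now 3
#8 T2 CAS(2→3) fails; counter now 3
#9 T0 reads 3
#10 T0 CAS(3→4) writes; counter now 4

T0 = (1, 1)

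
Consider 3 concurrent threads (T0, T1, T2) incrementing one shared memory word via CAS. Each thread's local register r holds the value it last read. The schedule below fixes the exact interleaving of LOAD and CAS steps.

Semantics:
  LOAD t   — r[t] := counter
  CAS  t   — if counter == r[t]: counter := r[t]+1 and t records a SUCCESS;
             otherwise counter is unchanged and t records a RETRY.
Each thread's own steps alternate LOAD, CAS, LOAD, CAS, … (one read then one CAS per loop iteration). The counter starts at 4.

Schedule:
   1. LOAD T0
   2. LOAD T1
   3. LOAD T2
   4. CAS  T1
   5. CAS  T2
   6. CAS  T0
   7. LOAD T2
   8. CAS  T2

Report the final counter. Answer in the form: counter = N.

   1) LOAD T0:  M=4  r_T0=4
   2) LOAD T1:  M=4  r_T1=4
   3) LOAD T2:  M=4  r_T2=4
   4) CAS  T1:  M=5  r_T1=4 ✓
   5) CAS  T2:  M=5  r_T2=4 ✗
   6) CAS  T0:  M=5  r_T0=4 ✗
   7) LOAD T2:  M=5  r_T2=5
   8) CAS  T2:  M=6  r_T2=5 ✓

counter = 6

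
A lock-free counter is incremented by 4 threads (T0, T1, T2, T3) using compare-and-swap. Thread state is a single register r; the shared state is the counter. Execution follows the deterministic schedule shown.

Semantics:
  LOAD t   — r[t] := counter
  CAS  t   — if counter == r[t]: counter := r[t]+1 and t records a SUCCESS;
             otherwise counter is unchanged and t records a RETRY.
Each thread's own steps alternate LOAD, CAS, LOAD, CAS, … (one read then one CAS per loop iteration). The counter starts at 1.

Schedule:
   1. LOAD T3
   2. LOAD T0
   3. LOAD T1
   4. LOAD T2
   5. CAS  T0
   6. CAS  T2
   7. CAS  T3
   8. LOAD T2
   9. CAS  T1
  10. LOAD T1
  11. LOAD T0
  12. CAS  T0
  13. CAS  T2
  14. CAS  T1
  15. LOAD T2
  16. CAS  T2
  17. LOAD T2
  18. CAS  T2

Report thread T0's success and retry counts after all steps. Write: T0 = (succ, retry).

step 1: T3 LOAD ⇒ load; ctr=1 reg=1
step 2: T0 LOAD ⇒ load; ctr=1 reg=1
step 3: T1 LOAD ⇒ load; ctr=1 reg=1
step 4: T2 LOAD ⇒ load; ctr=1 reg=1
step 5: T0 CAS ⇒ ok; ctr=2 reg=1
step 6: T2 CAS ⇒ retry; ctr=2 reg=1
step 7: T3 CAS ⇒ retry; ctr=2 reg=1
step 8: T2 LOAD ⇒ load; ctr=2 reg=2
step 9: T1 CAS ⇒ retry; ctr=2 reg=1
step 10: T1 LOAD ⇒ load; ctr=2 reg=2
step 11: T0 LOAD ⇒ load; ctr=2 reg=2
step 12: T0 CAS ⇒ ok; ctr=3 reg=2
step 13: T2 CAS ⇒ retry; ctr=3 reg=2
step 14: T1 CAS ⇒ retry; ctr=3 reg=2
step 15: T2 LOAD ⇒ load; ctr=3 reg=3
step 16: T2 CAS ⇒ ok; ctr=4 reg=3
step 17: T2 LOAD ⇒ load; ctr=4 reg=4
step 18: T2 CAS ⇒ ok; ctr=5 reg=4

T0 = (2, 0)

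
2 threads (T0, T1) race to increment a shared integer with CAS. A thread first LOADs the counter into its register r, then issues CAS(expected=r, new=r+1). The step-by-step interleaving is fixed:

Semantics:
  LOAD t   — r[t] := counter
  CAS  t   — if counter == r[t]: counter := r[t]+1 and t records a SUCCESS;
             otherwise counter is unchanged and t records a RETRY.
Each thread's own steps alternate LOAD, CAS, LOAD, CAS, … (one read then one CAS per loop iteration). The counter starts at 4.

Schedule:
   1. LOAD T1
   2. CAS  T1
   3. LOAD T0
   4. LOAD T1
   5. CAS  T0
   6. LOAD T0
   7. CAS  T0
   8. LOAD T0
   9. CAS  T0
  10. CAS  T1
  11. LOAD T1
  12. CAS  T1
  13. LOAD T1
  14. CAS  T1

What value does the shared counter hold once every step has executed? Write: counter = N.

counter = 10

[1] T1.load  rd  (counter 4, T1.r 4)
[2] T1.cas  hit  (counter 5, T1.r 4)
[3] T0.load  rd  (counter 5, T0.r 5)
[4] T1.load  rd  (counter 5, T1.r 5)
[5] T0.cas  hit  (counter 6, T0.r 5)
[6] T0.load  rd  (counter 6, T0.r 6)
[7] T0.cas  hit  (counter 7, T0.r 6)
[8] T0.load  rd  (counter 7, T0.r 7)
[9] T0.cas  hit  (counter 8, T0.r 7)
[10] T1.cas  miss  (counter 8, T1.r 5)
[11] T1.load  rd  (counter 8, T1.r 8)
[12] T1.cas  hit  (counter 9, T1.r 8)
[13] T1.load  rd  (counter 9, T1.r 9)
[14] T1.cas  hit  (counter 10, T1.r 9)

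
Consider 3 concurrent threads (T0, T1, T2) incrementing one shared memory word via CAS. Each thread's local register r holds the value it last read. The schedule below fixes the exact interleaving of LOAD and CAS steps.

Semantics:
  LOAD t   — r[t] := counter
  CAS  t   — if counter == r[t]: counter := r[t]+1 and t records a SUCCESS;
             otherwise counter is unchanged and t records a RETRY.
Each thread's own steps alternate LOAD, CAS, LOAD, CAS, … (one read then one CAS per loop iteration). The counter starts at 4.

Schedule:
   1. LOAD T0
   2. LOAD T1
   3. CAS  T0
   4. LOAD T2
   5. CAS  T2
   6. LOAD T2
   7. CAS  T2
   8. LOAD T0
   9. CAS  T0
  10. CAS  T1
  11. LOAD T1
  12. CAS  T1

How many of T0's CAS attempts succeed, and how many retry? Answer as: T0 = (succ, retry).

1. LOAD T0 → mem=4 r[T0]=4 [LOAD]
2. LOAD T1 → mem=4 r[T1]=4 [LOAD]
3. CAS T0 → mem=5 r[T0]=4 [OK]
4. LOAD T2 → mem=5 r[T2]=5 [LOAD]
5. CAS T2 → mem=6 r[T2]=5 [OK]
6. LOAD T2 → mem=6 r[T2]=6 [LOAD]
7. CAS T2 → mem=7 r[T2]=6 [OK]
8. LOAD T0 → mem=7 r[T0]=7 [LOAD]
9. CAS T0 → mem=8 r[T0]=7 [OK]
10. CAS T1 → mem=8 r[T1]=4 [RETRY]
11. LOAD T1 → mem=8 r[T1]=8 [LOAD]
12. CAS T1 → mem=9 r[T1]=8 [OK]

T0 = (2, 0)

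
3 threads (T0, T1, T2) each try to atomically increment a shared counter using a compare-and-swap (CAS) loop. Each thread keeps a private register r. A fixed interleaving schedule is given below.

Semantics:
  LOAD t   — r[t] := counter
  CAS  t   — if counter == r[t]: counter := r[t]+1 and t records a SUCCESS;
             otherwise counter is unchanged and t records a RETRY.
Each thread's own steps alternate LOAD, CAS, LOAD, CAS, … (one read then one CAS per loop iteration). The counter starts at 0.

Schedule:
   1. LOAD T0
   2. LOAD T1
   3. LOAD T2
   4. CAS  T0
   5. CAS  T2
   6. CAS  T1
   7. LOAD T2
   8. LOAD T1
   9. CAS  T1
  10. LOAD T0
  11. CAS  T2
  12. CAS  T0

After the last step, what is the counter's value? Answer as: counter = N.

counter = 3

#1 T0 reads 0
#2 T1 reads 0
#3 T2 reads 0
#4 T0 CAS(0→1) writes; counter now 1
#5 T2 CAS(0→1) fails; counter now 1
#6 T1 CAS(0→1) fails; counter now 1
#7 T2 reads 1
#8 T1 reads 1
#9 T1 CAS(1→2) writes; counter now 2
#10 T0 reads 2
#11 T2 CAS(1→2) fails; counter now 2
#12 T0 CAS(2→3) writes; counter now 3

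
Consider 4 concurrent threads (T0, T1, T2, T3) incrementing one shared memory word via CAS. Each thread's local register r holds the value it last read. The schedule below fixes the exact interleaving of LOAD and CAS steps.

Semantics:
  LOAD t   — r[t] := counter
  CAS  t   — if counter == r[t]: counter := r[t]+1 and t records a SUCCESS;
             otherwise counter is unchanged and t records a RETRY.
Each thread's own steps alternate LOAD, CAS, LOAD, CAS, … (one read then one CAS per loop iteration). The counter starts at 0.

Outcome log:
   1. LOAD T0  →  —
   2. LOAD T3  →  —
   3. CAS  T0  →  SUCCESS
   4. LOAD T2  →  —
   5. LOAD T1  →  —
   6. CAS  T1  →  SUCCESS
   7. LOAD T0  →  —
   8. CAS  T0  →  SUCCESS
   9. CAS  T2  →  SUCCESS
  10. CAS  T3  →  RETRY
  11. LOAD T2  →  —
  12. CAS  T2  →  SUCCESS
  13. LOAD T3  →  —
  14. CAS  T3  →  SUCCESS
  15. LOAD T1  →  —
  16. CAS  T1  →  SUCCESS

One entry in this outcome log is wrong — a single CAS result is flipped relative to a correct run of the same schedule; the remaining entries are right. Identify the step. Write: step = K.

step = 9

Correct run:
#1 T0 reads 0
#2 T3 reads 0
#3 T0 CAS(0→1) writes; counter now 1
#4 T2 reads 1
#5 T1 reads 1
#6 T1 CAS(1→2) writes; counter now 2
#7 T0 reads 2
#8 T0 CAS(2→3) writes; counter now 3
#9 T2 CAS(1→2) fails; counter now 3
#10 T3 CAS(0→1) fails; counter now 3
#11 T2 reads 3
#12 T2 CAS(3→4) writes; counter now 4
#13 T3 reads 4
#14 T3 CAS(4→5) writes; counter now 5
#15 T1 reads 5
#16 T1 CAS(5→6) writes; counter now 6
Flip is step 9.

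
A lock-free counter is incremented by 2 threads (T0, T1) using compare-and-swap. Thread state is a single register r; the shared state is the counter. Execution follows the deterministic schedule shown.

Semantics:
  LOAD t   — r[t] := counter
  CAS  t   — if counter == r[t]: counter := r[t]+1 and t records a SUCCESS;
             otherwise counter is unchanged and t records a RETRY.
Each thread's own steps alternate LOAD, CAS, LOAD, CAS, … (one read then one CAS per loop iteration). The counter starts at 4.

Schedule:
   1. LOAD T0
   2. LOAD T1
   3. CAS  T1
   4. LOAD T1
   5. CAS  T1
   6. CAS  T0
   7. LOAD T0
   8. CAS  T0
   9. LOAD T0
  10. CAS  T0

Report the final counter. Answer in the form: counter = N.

counter = 8

   1) LOAD T0:  M=4  r_T0=4
   2) LOAD T1:  M=4  r_T1=4
   3) CAS  T1:  M=5  r_T1=4 ✓
   4) LOAD T1:  M=5  r_T1=5
   5) CAS  T1:  M=6  r_T1=5 ✓
   6) CAS  T0:  M=6  r_T0=4 ✗
   7) LOAD T0:  M=6  r_T0=6
   8) CAS  T0:  M=7  r_T0=6 ✓
   9) LOAD T0:  M=7  r_T0=7
  10) CAS  T0:  M=8  r_T0=7 ✓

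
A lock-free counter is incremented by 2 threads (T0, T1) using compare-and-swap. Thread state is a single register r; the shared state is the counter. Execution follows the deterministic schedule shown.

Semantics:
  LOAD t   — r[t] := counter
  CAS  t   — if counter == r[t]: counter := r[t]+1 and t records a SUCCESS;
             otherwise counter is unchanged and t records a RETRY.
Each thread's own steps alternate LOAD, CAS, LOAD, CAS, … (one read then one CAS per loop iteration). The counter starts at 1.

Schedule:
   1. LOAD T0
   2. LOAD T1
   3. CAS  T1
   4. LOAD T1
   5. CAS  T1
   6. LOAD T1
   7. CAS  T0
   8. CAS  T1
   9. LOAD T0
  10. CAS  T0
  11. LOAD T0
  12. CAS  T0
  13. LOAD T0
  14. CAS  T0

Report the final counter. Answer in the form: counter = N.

   1) LOAD T0:  M=1  r_T0=1
   2) LOAD T1:  M=1  r_T1=1
   3) CAS  T1:  M=2  r_T1=1 ✓
   4) LOAD T1:  M=2  r_T1=2
   5) CAS  T1:  M=3  r_T1=2 ✓
   6) LOAD T1:  M=3  r_T1=3
   7) CAS  T0:  M=3  r_T0=1 ✗
   8) CAS  T1:  M=4  r_T1=3 ✓
   9) LOAD T0:  M=4  r_T0=4
  10) CAS  T0:  M=5  r_T0=4 ✓
  11) LOAD T0:  M=5  r_T0=5
  12) CAS  T0:  M=6  r_T0=5 ✓
  13) LOAD T0:  M=6  r_T0=6
  14) CAS  T0:  M=7  r_T0=6 ✓

counter = 7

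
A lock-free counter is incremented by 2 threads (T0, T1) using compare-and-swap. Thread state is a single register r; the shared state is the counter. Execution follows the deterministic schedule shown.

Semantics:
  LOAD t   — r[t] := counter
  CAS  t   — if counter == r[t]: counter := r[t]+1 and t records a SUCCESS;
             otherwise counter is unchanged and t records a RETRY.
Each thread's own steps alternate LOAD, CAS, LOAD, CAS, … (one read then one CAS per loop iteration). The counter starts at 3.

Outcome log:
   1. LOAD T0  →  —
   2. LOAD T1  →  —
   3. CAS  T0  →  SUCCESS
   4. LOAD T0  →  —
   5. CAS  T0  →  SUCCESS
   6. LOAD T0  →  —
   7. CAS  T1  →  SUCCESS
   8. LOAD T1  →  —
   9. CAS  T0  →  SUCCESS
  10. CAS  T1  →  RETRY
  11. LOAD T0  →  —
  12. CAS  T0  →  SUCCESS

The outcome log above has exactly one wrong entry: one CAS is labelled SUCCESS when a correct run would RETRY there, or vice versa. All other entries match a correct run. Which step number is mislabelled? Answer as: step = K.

Correct run:
1. LOAD T0 → mem=3 r[T0]=3 [LOAD]
2. LOAD T1 → mem=3 r[T1]=3 [LOAD]
3. CAS T0 → mem=4 r[T0]=3 [OK]
4. LOAD T0 → mem=4 r[T0]=4 [LOAD]
5. CAS T0 → mem=5 r[T0]=4 [OK]
6. LOAD T0 → mem=5 r[T0]=5 [LOAD]
7. CAS T1 → mem=5 r[T1]=3 [RETRY]
8. LOAD T1 → mem=5 r[T1]=5 [LOAD]
9. CAS T0 → mem=6 r[T0]=5 [OK]
10. CAS T1 → mem=6 r[T1]=5 [RETRY]
11. LOAD T0 → mem=6 r[T0]=6 [LOAD]
12. CAS T0 → mem=7 r[T0]=6 [OK]
Mismatch at 7.

step = 7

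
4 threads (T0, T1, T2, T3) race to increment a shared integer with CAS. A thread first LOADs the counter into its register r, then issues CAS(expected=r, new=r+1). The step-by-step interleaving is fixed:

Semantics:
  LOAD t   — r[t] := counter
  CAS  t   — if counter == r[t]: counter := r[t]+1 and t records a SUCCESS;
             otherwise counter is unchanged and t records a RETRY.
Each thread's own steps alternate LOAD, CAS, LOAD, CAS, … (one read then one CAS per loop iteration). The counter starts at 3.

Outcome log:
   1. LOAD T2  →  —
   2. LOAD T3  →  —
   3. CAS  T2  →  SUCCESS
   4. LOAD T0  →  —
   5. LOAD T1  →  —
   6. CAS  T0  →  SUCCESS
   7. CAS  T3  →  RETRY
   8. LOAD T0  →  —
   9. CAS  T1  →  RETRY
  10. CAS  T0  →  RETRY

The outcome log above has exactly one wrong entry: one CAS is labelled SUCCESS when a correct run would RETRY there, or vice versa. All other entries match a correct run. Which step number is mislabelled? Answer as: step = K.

step = 10

Re-executing:
#1 T2 reads 3
#2 T3 reads 3
#3 T2 CAS(3→4) writes; counter now 4
#4 T0 reads 4
#5 T1 reads 4
#6 T0 CAS(4→5) writes; counter now 5
#7 T3 CAS(3→4) fails; counter now 5
#8 T0 reads 5
#9 T1 CAS(4→5) fails; counter now 5
#10 T0 CAS(5→6) writes; counter now 6
Mismatch at 10.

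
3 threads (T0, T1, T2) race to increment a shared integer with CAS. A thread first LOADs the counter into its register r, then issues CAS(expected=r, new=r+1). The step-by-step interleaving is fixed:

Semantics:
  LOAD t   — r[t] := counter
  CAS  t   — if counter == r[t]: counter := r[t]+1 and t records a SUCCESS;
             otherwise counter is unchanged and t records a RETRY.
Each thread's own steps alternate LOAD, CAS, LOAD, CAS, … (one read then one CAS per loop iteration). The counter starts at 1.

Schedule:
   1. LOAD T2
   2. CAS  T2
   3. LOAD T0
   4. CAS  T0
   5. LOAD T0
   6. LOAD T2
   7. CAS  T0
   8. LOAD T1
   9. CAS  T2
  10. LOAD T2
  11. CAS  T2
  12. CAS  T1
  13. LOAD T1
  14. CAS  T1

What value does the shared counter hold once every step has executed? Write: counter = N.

counter = 6

[1] T2.load  rd  (counter 1, T2.r 1)
[2] T2.cas  hit  (counter 2, T2.r 1)
[3] T0.load  rd  (counter 2, T0.r 2)
[4] T0.cas  hit  (counter 3, T0.r 2)
[5] T0.load  rd  (counter 3, T0.r 3)
[6] T2.load  rd  (counter 3, T2.r 3)
[7] T0.cas  hit  (counter 4, T0.r 3)
[8] T1.load  rd  (counter 4, T1.r 4)
[9] T2.cas  miss  (counter 4, T2.r 3)
[10] T2.load  rd  (counter 4, T2.r 4)
[11] T2.cas  hit  (counter 5, T2.r 4)
[12] T1.cas  miss  (counter 5, T1.r 4)
[13] T1.load  rd  (counter 5, T1.r 5)
[14] T1.cas  hit  (counter 6, T1.r 5)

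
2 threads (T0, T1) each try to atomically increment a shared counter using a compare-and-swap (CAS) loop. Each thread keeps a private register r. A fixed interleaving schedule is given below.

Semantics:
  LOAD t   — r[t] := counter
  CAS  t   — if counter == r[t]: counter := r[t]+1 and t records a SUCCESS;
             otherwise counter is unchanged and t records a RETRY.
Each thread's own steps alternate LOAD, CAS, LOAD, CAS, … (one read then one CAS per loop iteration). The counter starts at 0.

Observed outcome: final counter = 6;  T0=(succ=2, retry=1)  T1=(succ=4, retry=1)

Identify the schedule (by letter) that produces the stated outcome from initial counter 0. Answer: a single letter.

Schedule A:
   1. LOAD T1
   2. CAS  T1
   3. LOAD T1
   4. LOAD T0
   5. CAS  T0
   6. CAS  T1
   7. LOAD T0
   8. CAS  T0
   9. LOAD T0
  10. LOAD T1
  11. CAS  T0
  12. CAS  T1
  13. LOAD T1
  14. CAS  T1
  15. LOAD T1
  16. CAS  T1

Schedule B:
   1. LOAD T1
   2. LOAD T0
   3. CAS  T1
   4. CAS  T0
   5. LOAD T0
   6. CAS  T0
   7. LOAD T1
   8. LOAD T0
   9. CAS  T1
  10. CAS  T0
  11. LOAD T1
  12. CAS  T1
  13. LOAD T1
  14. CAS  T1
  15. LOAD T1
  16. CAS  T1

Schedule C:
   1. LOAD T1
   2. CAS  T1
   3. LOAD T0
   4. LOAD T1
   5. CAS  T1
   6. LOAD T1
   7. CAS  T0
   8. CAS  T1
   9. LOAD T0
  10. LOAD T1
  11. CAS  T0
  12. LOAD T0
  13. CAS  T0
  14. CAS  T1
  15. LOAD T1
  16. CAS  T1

C

Simulating candidate C:
[1] T1.load  rd  (counter 0, T1.r 0)
[2] T1.cas  hit  (counter 1, T1.r 0)
[3] T0.load  rd  (counter 1, T0.r 1)
[4] T1.load  rd  (counter 1, T1.r 1)
[5] T1.cas  hit  (counter 2, T1.r 1)
[6] T1.load  rd  (counter 2, T1.r 2)
[7] T0.cas  miss  (counter 2, T0.r 1)
[8] T1.cas  hit  (counter 3, T1.r 2)
[9] T0.load  rd  (counter 3, T0.r 3)
[10] T1.load  rd  (counter 3, T1.r 3)
[11] T0.cas  hit  (counter 4, T0.r 3)
[12] T0.load  rd  (counter 4, T0.r 4)
[13] T0.cas  hit  (counter 5, T0.r 4)
[14] T1.cas  miss  (counter 5, T1.r 3)
[15] T1.load  rd  (counter 5, T1.r 5)
[16] T1.cas  hit  (counter 6, T1.r 5)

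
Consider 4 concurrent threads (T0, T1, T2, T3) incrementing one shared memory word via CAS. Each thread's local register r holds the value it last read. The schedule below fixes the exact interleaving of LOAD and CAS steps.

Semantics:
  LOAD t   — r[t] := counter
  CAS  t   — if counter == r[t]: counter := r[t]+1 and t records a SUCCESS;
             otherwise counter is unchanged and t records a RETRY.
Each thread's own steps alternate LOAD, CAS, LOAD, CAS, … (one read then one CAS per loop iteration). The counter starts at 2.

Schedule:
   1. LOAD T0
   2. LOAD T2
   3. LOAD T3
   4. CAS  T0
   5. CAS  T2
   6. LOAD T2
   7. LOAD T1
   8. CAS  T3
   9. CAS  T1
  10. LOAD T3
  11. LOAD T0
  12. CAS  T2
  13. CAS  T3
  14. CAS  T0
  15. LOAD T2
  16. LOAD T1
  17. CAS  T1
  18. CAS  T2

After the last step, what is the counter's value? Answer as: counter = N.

counter = 6

T0 LOAD — after: cnt=2, r=2 — load
T2 LOAD — after: cnt=2, r=2 — load
T3 LOAD — after: cnt=2, r=2 — load
T0 CAS — after: cnt=3, r=2 — ok
T2 CAS — after: cnt=3, r=2 — retry
T2 LOAD — after: cnt=3, r=3 — load
T1 LOAD — after: cnt=3, r=3 — load
T3 CAS — after: cnt=3, r=2 — retry
T1 CAS — after: cnt=4, r=3 — ok
T3 LOAD — after: cnt=4, r=4 — load
T0 LOAD — after: cnt=4, r=4 — load
T2 CAS — after: cnt=4, r=3 — retry
T3 CAS — after: cnt=5, r=4 — ok
T0 CAS — after: cnt=5, r=4 — retry
T2 LOAD — after: cnt=5, r=5 — load
T1 LOAD — after: cnt=5, r=5 — load
T1 CAS — after: cnt=6, r=5 — ok
T2 CAS — after: cnt=6, r=5 — retry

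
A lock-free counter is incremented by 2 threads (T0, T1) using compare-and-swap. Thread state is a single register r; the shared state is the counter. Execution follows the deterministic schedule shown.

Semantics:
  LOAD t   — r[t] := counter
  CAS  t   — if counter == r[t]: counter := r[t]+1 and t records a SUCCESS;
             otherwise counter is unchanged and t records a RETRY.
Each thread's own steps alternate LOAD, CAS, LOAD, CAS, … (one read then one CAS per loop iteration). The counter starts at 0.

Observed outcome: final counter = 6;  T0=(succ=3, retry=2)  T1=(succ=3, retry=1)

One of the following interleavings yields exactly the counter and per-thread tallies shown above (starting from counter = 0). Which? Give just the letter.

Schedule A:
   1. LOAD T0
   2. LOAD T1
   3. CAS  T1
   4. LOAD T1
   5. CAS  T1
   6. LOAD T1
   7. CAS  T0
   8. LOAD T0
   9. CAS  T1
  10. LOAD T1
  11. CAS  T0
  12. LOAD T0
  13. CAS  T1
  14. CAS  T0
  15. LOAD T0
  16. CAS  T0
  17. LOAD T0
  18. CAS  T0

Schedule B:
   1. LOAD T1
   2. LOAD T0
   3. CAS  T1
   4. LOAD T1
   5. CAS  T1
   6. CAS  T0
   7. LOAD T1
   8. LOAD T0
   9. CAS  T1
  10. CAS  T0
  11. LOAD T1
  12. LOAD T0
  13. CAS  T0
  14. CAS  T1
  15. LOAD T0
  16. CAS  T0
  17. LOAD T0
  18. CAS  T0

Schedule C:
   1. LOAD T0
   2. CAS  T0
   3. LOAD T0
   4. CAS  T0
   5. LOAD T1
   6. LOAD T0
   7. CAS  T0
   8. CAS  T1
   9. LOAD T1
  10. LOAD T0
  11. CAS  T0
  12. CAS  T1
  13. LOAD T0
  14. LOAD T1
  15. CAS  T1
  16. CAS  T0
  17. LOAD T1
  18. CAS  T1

B

Simulating candidate B:
   1) LOAD T1:  M=0  r_T1=0
   2) LOAD T0:  M=0  r_T0=0
   3) CAS  T1:  M=1  r_T1=0 ✓
   4) LOAD T1:  M=1  r_T1=1
   5) CAS  T1:  M=2  r_T1=1 ✓
   6) CAS  T0:  M=2  r_T0=0 ✗
   7) LOAD T1:  M=2  r_T1=2
   8) LOAD T0:  M=2  r_T0=2
   9) CAS  T1:  M=3  r_T1=2 ✓
  10) CAS  T0:  M=3  r_T0=2 ✗
  11) LOAD T1:  M=3  r_T1=3
  12) LOAD T0:  M=3  r_T0=3
  13) CAS  T0:  M=4  r_T0=3 ✓
  14) CAS  T1:  M=4  r_T1=3 ✗
  15) LOAD T0:  M=4  r_T0=4
  16) CAS  T0:  M=5  r_T0=4 ✓
  17) LOAD T0:  M=5  r_T0=5
  18) CAS  T0:  M=6  r_T0=5 ✓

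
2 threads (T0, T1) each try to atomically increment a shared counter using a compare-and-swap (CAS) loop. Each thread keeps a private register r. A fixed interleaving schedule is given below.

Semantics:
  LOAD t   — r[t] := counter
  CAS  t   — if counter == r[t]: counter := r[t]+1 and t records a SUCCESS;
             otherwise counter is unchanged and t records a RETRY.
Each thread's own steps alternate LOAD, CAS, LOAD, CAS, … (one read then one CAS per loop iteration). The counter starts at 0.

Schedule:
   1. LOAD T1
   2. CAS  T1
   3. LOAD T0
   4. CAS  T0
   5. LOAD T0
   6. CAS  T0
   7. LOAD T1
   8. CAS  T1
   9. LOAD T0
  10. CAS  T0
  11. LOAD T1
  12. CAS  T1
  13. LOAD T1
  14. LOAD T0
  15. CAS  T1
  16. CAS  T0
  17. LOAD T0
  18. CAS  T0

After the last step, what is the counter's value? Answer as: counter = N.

counter = 8

#1 T1 reads 0
#2 T1 CAS(0→1) writes; counter now 1
#3 T0 reads 1
#4 T0 CAS(1→2) writes; counter now 2
#5 T0 reads 2
#6 T0 CAS(2→3) writes; counter now 3
#7 T1 reads 3
#8 T1 CAS(3→4) writes; counter now 4
#9 T0 reads 4
#10 T0 CAS(4→5) writes; counter now 5
#11 T1 reads 5
#12 T1 CAS(5→6) writes; counter now 6
#13 T1 reads 6
#14 T0 reads 6
#15 T1 CAS(6→7) writes; counter now 7
#16 T0 CAS(6→7) fails; counter now 7
#17 T0 reads 7
#18 T0 CAS(7→8) writes; counter now 8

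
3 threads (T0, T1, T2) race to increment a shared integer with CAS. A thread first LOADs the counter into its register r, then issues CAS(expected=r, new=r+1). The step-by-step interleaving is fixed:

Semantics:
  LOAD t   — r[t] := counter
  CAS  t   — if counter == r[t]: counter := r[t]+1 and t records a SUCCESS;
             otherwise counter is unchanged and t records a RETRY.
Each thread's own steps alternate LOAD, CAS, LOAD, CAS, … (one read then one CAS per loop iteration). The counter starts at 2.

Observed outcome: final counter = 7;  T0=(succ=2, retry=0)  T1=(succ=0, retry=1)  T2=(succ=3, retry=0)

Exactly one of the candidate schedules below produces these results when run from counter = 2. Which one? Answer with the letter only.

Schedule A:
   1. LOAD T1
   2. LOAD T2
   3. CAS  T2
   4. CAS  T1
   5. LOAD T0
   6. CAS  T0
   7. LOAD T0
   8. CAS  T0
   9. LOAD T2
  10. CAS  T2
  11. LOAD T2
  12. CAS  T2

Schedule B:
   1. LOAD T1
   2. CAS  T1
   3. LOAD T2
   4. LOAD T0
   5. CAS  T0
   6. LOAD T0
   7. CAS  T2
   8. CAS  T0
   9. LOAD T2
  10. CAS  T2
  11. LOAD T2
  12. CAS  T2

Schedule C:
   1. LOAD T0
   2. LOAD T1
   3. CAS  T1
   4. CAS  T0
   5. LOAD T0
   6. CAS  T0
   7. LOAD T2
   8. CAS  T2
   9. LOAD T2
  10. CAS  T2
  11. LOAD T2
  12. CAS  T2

Simulating candidate A:
step 1: T1 LOAD ⇒ load; ctr=2 reg=2
step 2: T2 LOAD ⇒ load; ctr=2 reg=2
step 3: T2 CAS ⇒ ok; ctr=3 reg=2
step 4: T1 CAS ⇒ retry; ctr=3 reg=2
step 5: T0 LOAD ⇒ load; ctr=3 reg=3
step 6: T0 CAS ⇒ ok; ctr=4 reg=3
step 7: T0 LOAD ⇒ load; ctr=4 reg=4
step 8: T0 CAS ⇒ ok; ctr=5 reg=4
step 9: T2 LOAD ⇒ load; ctr=5 reg=5
step 10: T2 CAS ⇒ ok; ctr=6 reg=5
step 11: T2 LOAD ⇒ load; ctr=6 reg=6
step 12: T2 CAS ⇒ ok; ctr=7 reg=6

A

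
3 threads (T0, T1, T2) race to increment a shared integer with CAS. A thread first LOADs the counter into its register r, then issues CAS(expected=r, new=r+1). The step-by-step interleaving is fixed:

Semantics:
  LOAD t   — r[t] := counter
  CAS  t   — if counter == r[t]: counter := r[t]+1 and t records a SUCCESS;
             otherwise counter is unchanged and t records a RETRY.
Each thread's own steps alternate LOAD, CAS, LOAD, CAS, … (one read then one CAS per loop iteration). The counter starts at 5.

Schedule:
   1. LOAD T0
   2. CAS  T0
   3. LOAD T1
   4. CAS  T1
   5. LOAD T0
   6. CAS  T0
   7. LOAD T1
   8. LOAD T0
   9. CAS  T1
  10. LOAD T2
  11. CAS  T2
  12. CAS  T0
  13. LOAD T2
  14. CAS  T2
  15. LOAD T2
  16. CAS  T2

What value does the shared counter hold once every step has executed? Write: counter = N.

counter = 12

step 1: T0 LOAD ⇒ load; ctr=5 reg=5
step 2: T0 CAS ⇒ ok; ctr=6 reg=5
step 3: T1 LOAD ⇒ load; ctr=6 reg=6
step 4: T1 CAS ⇒ ok; ctr=7 reg=6
step 5: T0 LOAD ⇒ load; ctr=7 reg=7
step 6: T0 CAS ⇒ ok; ctr=8 reg=7
step 7: T1 LOAD ⇒ load; ctr=8 reg=8
step 8: T0 LOAD ⇒ load; ctr=8 reg=8
step 9: T1 CAS ⇒ ok; ctr=9 reg=8
step 10: T2 LOAD ⇒ load; ctr=9 reg=9
step 11: T2 CAS ⇒ ok; ctr=10 reg=9
step 12: T0 CAS ⇒ retry; ctr=10 reg=8
step 13: T2 LOAD ⇒ load; ctr=10 reg=10
step 14: T2 CAS ⇒ ok; ctr=11 reg=10
step 15: T2 LOAD ⇒ load; ctr=11 reg=11
step 16: T2 CAS ⇒ ok; ctr=12 reg=11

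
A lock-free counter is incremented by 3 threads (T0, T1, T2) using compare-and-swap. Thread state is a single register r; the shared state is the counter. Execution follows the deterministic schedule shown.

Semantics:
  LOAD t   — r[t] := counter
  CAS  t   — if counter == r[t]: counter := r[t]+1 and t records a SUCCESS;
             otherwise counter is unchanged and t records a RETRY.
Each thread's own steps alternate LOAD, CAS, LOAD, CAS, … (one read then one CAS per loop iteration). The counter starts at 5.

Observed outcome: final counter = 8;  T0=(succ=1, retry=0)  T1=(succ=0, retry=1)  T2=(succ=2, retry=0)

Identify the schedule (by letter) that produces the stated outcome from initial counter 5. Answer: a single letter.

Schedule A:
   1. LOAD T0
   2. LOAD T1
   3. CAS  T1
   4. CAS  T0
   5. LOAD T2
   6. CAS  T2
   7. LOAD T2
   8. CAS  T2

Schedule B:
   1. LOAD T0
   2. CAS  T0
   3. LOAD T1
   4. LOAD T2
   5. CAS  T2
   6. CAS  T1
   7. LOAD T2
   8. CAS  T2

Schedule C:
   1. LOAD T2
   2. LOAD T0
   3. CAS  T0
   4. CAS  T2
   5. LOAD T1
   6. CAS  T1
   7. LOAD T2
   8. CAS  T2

B

Tracing schedule B:
step 1: T0 LOAD ⇒ load; ctr=5 reg=5
step 2: T0 CAS ⇒ ok; ctr=6 reg=5
step 3: T1 LOAD ⇒ load; ctr=6 reg=6
step 4: T2 LOAD ⇒ load; ctr=6 reg=6
step 5: T2 CAS ⇒ ok; ctr=7 reg=6
step 6: T1 CAS ⇒ retry; ctr=7 reg=6
step 7: T2 LOAD ⇒ load; ctr=7 reg=7
step 8: T2 CAS ⇒ ok; ctr=8 reg=7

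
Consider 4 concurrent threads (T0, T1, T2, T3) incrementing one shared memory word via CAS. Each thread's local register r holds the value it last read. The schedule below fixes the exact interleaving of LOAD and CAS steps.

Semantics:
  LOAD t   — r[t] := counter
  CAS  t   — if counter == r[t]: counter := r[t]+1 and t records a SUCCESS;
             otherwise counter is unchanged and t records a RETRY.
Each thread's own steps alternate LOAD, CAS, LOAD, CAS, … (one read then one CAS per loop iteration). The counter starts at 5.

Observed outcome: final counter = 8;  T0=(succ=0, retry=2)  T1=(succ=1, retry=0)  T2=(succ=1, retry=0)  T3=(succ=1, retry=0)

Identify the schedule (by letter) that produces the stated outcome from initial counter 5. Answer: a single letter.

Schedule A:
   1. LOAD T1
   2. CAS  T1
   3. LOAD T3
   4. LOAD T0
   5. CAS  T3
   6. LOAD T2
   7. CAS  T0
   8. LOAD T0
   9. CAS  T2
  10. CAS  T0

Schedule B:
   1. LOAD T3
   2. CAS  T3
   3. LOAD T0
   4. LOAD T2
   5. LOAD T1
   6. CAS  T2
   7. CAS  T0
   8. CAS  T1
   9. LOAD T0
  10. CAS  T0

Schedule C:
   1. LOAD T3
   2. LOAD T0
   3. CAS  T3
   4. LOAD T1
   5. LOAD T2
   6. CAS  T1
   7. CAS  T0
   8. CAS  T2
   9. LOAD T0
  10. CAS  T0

A

Tracing schedule A:
[1] T1.load  rd  (counter 5, T1.r 5)
[2] T1.cas  hit  (counter 6, T1.r 5)
[3] T3.load  rd  (counter 6, T3.r 6)
[4] T0.load  rd  (counter 6, T0.r 6)
[5] T3.cas  hit  (counter 7, T3.r 6)
[6] T2.load  rd  (counter 7, T2.r 7)
[7] T0.cas  miss  (counter 7, T0.r 6)
[8] T0.load  rd  (counter 7, T0.r 7)
[9] T2.cas  hit  (counter 8, T2.r 7)
[10] T0.cas  miss  (counter 8, T0.r 7)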